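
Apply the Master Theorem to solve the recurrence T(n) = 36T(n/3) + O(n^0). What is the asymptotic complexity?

Master Theorem for T(n) = 36T(n/3) + O(n^0):

a = 36, b = 3, c = 0
log_b(a) = log_3(36) = 3.2619

Case 1: c = 0 < log_3(36) = 3.2619
T(n) = O(n^(log_3 36))

For T(n) = 36T(n/3) + O(n^0): log_3(36) = 3.2619. This is Case 1 of the Master Theorem (c < log_b(a), work dominated by leaves), giving O(n^(log_3 36)).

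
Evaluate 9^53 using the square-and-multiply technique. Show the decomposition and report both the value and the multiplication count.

Computing 9^53 by squaring (build up from 9^1; each line after the first costs one multiplication):

9^1 = 9
9^2 = (9^1)^2 = 9^2 = 81
9^3 = 9 * 9^2 = 9 * 81 = 729
9^6 = (9^3)^2 = 729^2 = 531441
9^12 = (9^6)^2 = 531441^2 = 282429536481
9^13 = 9 * 9^12 = 9 * 282429536481 = 2541865828329
9^26 = (9^13)^2 = 2541865828329^2 = 6461081889226673298932241
9^52 = (9^26)^2 = 6461081889226673298932241^2 = 41745579179292917813953351511015323088870709282081
9^53 = 9 * 9^52 = 9 * 41745579179292917813953351511015323088870709282081 = 375710212613636260325580163599137907799836383538729

Result: 375710212613636260325580163599137907799836383538729
Multiplications needed: 8 (8 lines after 9^1)

9^53 = 375710212613636260325580163599137907799836383538729. Using exponentiation by squaring, this requires 8 multiplications. The key idea: if the exponent is even, square the half-power; if odd, multiply by the base once.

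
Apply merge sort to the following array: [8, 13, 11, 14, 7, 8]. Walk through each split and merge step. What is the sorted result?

Merge sort trace:

Split: [8, 13, 11, 14, 7, 8] -> [8, 13, 11] and [14, 7, 8]
  Split: [8, 13, 11] -> [8] and [13, 11]
    Split: [13, 11] -> [13] and [11]
    Merge: [13] + [11] -> [11, 13]
  Merge: [8] + [11, 13] -> [8, 11, 13]
  Split: [14, 7, 8] -> [14] and [7, 8]
    Split: [7, 8] -> [7] and [8]
    Merge: [7] + [8] -> [7, 8]
  Merge: [14] + [7, 8] -> [7, 8, 14]
Merge: [8, 11, 13] + [7, 8, 14] -> [7, 8, 8, 11, 13, 14]

Final sorted array: [7, 8, 8, 11, 13, 14]

The merge sort proceeds by recursively splitting the array and merging sorted halves.
After all merges, the sorted array is [7, 8, 8, 11, 13, 14].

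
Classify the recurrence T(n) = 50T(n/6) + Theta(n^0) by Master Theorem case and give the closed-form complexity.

Master Theorem for T(n) = 50T(n/6) + O(n^0):

a = 50, b = 6, c = 0
log_b(a) = log_6(50) = 2.1833

Case 1: c = 0 < log_6(50) = 2.1833
T(n) = O(n^(log_6 50))

For T(n) = 50T(n/6) + O(n^0): log_6(50) = 2.1833. This is Case 1 of the Master Theorem (c < log_b(a), work dominated by leaves), giving O(n^(log_6 50)).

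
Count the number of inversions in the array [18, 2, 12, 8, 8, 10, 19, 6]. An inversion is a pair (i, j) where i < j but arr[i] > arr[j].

Finding inversions in [18, 2, 12, 8, 8, 10, 19, 6]:

(0, 1): arr[0]=18 > arr[1]=2
(0, 2): arr[0]=18 > arr[2]=12
(0, 3): arr[0]=18 > arr[3]=8
(0, 4): arr[0]=18 > arr[4]=8
(0, 5): arr[0]=18 > arr[5]=10
(0, 7): arr[0]=18 > arr[7]=6
(2, 3): arr[2]=12 > arr[3]=8
(2, 4): arr[2]=12 > arr[4]=8
(2, 5): arr[2]=12 > arr[5]=10
(2, 7): arr[2]=12 > arr[7]=6
(3, 7): arr[3]=8 > arr[7]=6
(4, 7): arr[4]=8 > arr[7]=6
(5, 7): arr[5]=10 > arr[7]=6
(6, 7): arr[6]=19 > arr[7]=6

Total inversions: 14

The array has 14 inversion(s): (0,1), (0,2), (0,3), (0,4), (0,5), (0,7), (2,3), (2,4), (2,5), (2,7), (3,7), (4,7), (5,7), (6,7). Each pair (i,j) satisfies i < j and arr[i] > arr[j].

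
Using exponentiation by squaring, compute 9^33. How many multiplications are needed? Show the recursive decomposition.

Computing 9^33 by squaring (build up from 9^1; each line after the first costs one multiplication):

9^1 = 9
9^2 = (9^1)^2 = 9^2 = 81
9^4 = (9^2)^2 = 81^2 = 6561
9^8 = (9^4)^2 = 6561^2 = 43046721
9^16 = (9^8)^2 = 43046721^2 = 1853020188851841
9^32 = (9^16)^2 = 1853020188851841^2 = 3433683820292512484657849089281
9^33 = 9 * 9^32 = 9 * 3433683820292512484657849089281 = 30903154382632612361920641803529

Result: 30903154382632612361920641803529
Multiplications needed: 6 (6 lines after 9^1)

9^33 = 30903154382632612361920641803529. Using exponentiation by squaring, this requires 6 multiplications. The key idea: if the exponent is even, square the half-power; if odd, multiply by the base once.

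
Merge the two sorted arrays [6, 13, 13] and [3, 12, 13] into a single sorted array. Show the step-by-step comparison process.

Merging process:

Compare 6 vs 3: take 3 from right. Merged: [3]
Compare 6 vs 12: take 6 from left. Merged: [3, 6]
Compare 13 vs 12: take 12 from right. Merged: [3, 6, 12]
Compare 13 vs 13: take 13 from left. Merged: [3, 6, 12, 13]
Compare 13 vs 13: take 13 from left. Merged: [3, 6, 12, 13, 13]
Append remaining from right: [13]. Merged: [3, 6, 12, 13, 13, 13]

Final merged array: [3, 6, 12, 13, 13, 13]
Total comparisons: 5

The merged array is [3, 6, 12, 13, 13, 13], requiring 5 comparisons. The merge step runs in O(n) time where n is the total number of elements.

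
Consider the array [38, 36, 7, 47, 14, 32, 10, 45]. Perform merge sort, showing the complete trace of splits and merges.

Merge sort trace:

Split: [38, 36, 7, 47, 14, 32, 10, 45] -> [38, 36, 7, 47] and [14, 32, 10, 45]
  Split: [38, 36, 7, 47] -> [38, 36] and [7, 47]
    Split: [38, 36] -> [38] and [36]
    Merge: [38] + [36] -> [36, 38]
    Split: [7, 47] -> [7] and [47]
    Merge: [7] + [47] -> [7, 47]
  Merge: [36, 38] + [7, 47] -> [7, 36, 38, 47]
  Split: [14, 32, 10, 45] -> [14, 32] and [10, 45]
    Split: [14, 32] -> [14] and [32]
    Merge: [14] + [32] -> [14, 32]
    Split: [10, 45] -> [10] and [45]
    Merge: [10] + [45] -> [10, 45]
  Merge: [14, 32] + [10, 45] -> [10, 14, 32, 45]
Merge: [7, 36, 38, 47] + [10, 14, 32, 45] -> [7, 10, 14, 32, 36, 38, 45, 47]

Final sorted array: [7, 10, 14, 32, 36, 38, 45, 47]

The merge sort proceeds by recursively splitting the array and merging sorted halves.
After all merges, the sorted array is [7, 10, 14, 32, 36, 38, 45, 47].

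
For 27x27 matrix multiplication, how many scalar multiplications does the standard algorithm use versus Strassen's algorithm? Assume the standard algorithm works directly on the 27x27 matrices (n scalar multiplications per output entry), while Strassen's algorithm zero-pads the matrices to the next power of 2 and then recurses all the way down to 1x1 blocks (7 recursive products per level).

Matrix multiplication for 27x27 matrices:

Strassen's algorithm requires power-of-2 dimensions. Pad 27x27 to 32x32 (next power of 2).

Standard algorithm: 27^3 = 19683 multiplications
Strassen's algorithm: 7^(log2(32)) = 7^5 = 16807 multiplications
Savings: 19683 - 16807 = 2876 multiplications

Standard: 19683 multiplications (27^3). Strassen: 16807 multiplications (7^5, after padding to 32x32). Strassen reduces 8 recursive multiplications to 7 at each level.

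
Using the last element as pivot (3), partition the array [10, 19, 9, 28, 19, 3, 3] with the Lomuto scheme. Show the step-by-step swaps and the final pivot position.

Lomuto partition with pivot = 3:

Initial array: [10, 19, 9, 28, 19, 3, 3]

arr[0]=10 > 3: no swap
arr[1]=19 > 3: no swap
arr[2]=9 > 3: no swap
arr[3]=28 > 3: no swap
arr[4]=19 > 3: no swap
arr[5]=3 <= 3: swap with position 0, array becomes [3, 19, 9, 28, 19, 10, 3]

Place pivot at position 1: [3, 3, 9, 28, 19, 10, 19]
Pivot position: 1

After partitioning with pivot 3, the array becomes [3, 3, 9, 28, 19, 10, 19]. The pivot is placed at index 1. All elements to the left of the pivot are <= 3, and all elements to the right are > 3.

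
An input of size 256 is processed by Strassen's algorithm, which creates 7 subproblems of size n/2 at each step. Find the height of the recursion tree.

For divide and conquer with division factor 2:

Problem sizes at each level:
Level 0: 256
Level 1: 128
Level 2: 64
Level 3: 32
Level 4: 16
Level 5: 8
Level 6: 4
Level 7: 2
Level 8: 1

The root is level 0 and the size-1 base case is level 8 (the tree spans levels 0 through 8, i.e. 9 levels counting the root), so the depth is the number of divisions: log_2(256) = 8

The recursion tree depth is log_2(256) = 8. At each level, the problem size is divided by 2, so it takes 8 divisions to reduce to a base case of size 1. The algorithm makes 7 recursive calls at each level.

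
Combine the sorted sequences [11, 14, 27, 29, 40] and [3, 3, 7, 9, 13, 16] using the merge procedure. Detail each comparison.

Merging process:

Compare 11 vs 3: take 3 from right. Merged: [3]
Compare 11 vs 3: take 3 from right. Merged: [3, 3]
Compare 11 vs 7: take 7 from right. Merged: [3, 3, 7]
Compare 11 vs 9: take 9 from right. Merged: [3, 3, 7, 9]
Compare 11 vs 13: take 11 from left. Merged: [3, 3, 7, 9, 11]
Compare 14 vs 13: take 13 from right. Merged: [3, 3, 7, 9, 11, 13]
Compare 14 vs 16: take 14 from left. Merged: [3, 3, 7, 9, 11, 13, 14]
Compare 27 vs 16: take 16 from right. Merged: [3, 3, 7, 9, 11, 13, 14, 16]
Append remaining from left: [27, 29, 40]. Merged: [3, 3, 7, 9, 11, 13, 14, 16, 27, 29, 40]

Final merged array: [3, 3, 7, 9, 11, 13, 14, 16, 27, 29, 40]
Total comparisons: 8

The merged array is [3, 3, 7, 9, 11, 13, 14, 16, 27, 29, 40], requiring 8 comparisons. The merge step runs in O(n) time where n is the total number of elements.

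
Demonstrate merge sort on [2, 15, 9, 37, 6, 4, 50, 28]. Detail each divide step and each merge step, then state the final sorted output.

Merge sort trace:

Split: [2, 15, 9, 37, 6, 4, 50, 28] -> [2, 15, 9, 37] and [6, 4, 50, 28]
  Split: [2, 15, 9, 37] -> [2, 15] and [9, 37]
    Split: [2, 15] -> [2] and [15]
    Merge: [2] + [15] -> [2, 15]
    Split: [9, 37] -> [9] and [37]
    Merge: [9] + [37] -> [9, 37]
  Merge: [2, 15] + [9, 37] -> [2, 9, 15, 37]
  Split: [6, 4, 50, 28] -> [6, 4] and [50, 28]
    Split: [6, 4] -> [6] and [4]
    Merge: [6] + [4] -> [4, 6]
    Split: [50, 28] -> [50] and [28]
    Merge: [50] + [28] -> [28, 50]
  Merge: [4, 6] + [28, 50] -> [4, 6, 28, 50]
Merge: [2, 9, 15, 37] + [4, 6, 28, 50] -> [2, 4, 6, 9, 15, 28, 37, 50]

Final sorted array: [2, 4, 6, 9, 15, 28, 37, 50]

The merge sort proceeds by recursively splitting the array and merging sorted halves.
After all merges, the sorted array is [2, 4, 6, 9, 15, 28, 37, 50].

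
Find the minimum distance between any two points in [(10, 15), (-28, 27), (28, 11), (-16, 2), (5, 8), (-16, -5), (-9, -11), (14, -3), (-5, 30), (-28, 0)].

Computing all pairwise distances among 10 points:

d((10, 15), (-28, 27)) = 39.8497
d((10, 15), (28, 11)) = 18.4391
d((10, 15), (-16, 2)) = 29.0689
d((10, 15), (5, 8)) = 8.6023
d((10, 15), (-16, -5)) = 32.8024
d((10, 15), (-9, -11)) = 32.2025
d((10, 15), (14, -3)) = 18.4391
d((10, 15), (-5, 30)) = 21.2132
d((10, 15), (-28, 0)) = 40.8534
d((-28, 27), (28, 11)) = 58.2409
d((-28, 27), (-16, 2)) = 27.7308
d((-28, 27), (5, 8)) = 38.0789
d((-28, 27), (-16, -5)) = 34.176
d((-28, 27), (-9, -11)) = 42.4853
d((-28, 27), (14, -3)) = 51.614
d((-28, 27), (-5, 30)) = 23.1948
d((-28, 27), (-28, 0)) = 27.0
d((28, 11), (-16, 2)) = 44.911
d((28, 11), (5, 8)) = 23.1948
d((28, 11), (-16, -5)) = 46.8188
d((28, 11), (-9, -11)) = 43.0465
d((28, 11), (14, -3)) = 19.799
d((28, 11), (-5, 30)) = 38.0789
d((28, 11), (-28, 0)) = 57.0701
d((-16, 2), (5, 8)) = 21.8403
d((-16, 2), (-16, -5)) = 7.0 <-- minimum
d((-16, 2), (-9, -11)) = 14.7648
d((-16, 2), (14, -3)) = 30.4138
d((-16, 2), (-5, 30)) = 30.0832
d((-16, 2), (-28, 0)) = 12.1655
d((5, 8), (-16, -5)) = 24.6982
d((5, 8), (-9, -11)) = 23.6008
d((5, 8), (14, -3)) = 14.2127
d((5, 8), (-5, 30)) = 24.1661
d((5, 8), (-28, 0)) = 33.9559
d((-16, -5), (-9, -11)) = 9.2195
d((-16, -5), (14, -3)) = 30.0666
d((-16, -5), (-5, 30)) = 36.6879
d((-16, -5), (-28, 0)) = 13.0
d((-9, -11), (14, -3)) = 24.3516
d((-9, -11), (-5, 30)) = 41.1947
d((-9, -11), (-28, 0)) = 21.9545
d((14, -3), (-5, 30)) = 38.0789
d((14, -3), (-28, 0)) = 42.107
d((-5, 30), (-28, 0)) = 37.8021

Closest pair: (-16, 2) and (-16, -5) with distance 7.0

The closest pair is (-16, 2) and (-16, -5) with Euclidean distance 7.0. For 10 points, brute-force pairwise comparison is shown above. For large n, the divide-and-conquer algorithm (sort by x, recurse on halves, check the dividing strip) achieves O(n log n).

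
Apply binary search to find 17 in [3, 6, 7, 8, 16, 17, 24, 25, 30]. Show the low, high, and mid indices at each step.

Binary search for 17 in [3, 6, 7, 8, 16, 17, 24, 25, 30]:

lo=0, hi=8, mid=4, arr[mid]=16 -> 16 < 17, search right half
lo=5, hi=8, mid=6, arr[mid]=24 -> 24 > 17, search left half
lo=5, hi=5, mid=5, arr[mid]=17 -> Found target at index 5!

Binary search finds 17 at index 5 after 3 comparisons. The search repeatedly halves the search space by comparing with the middle element.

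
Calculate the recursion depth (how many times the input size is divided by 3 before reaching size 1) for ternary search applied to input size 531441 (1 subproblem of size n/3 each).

For divide and conquer with division factor 3:

Problem sizes at each level:
Level 0: 531441
Level 1: 177147
Level 2: 59049
Level 3: 19683
Level 4: 6561
Level 5: 2187
Level 6: 729
Level 7: 243
Level 8: 81
Level 9: 27
Level 10: 9
Level 11: 3
Level 12: 1

The root is level 0 and the size-1 base case is level 12 (the tree spans levels 0 through 12, i.e. 13 levels counting the root), so the depth is the number of divisions: log_3(531441) = 12

The recursion tree depth is log_3(531441) = 12. At each level, the problem size is divided by 3, so it takes 12 divisions to reduce to a base case of size 1. The algorithm makes 1 recursive call at each level.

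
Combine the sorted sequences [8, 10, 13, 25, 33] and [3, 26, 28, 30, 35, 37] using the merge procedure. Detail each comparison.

Merging process:

Compare 8 vs 3: take 3 from right. Merged: [3]
Compare 8 vs 26: take 8 from left. Merged: [3, 8]
Compare 10 vs 26: take 10 from left. Merged: [3, 8, 10]
Compare 13 vs 26: take 13 from left. Merged: [3, 8, 10, 13]
Compare 25 vs 26: take 25 from left. Merged: [3, 8, 10, 13, 25]
Compare 33 vs 26: take 26 from right. Merged: [3, 8, 10, 13, 25, 26]
Compare 33 vs 28: take 28 from right. Merged: [3, 8, 10, 13, 25, 26, 28]
Compare 33 vs 30: take 30 from right. Merged: [3, 8, 10, 13, 25, 26, 28, 30]
Compare 33 vs 35: take 33 from left. Merged: [3, 8, 10, 13, 25, 26, 28, 30, 33]
Append remaining from right: [35, 37]. Merged: [3, 8, 10, 13, 25, 26, 28, 30, 33, 35, 37]

Final merged array: [3, 8, 10, 13, 25, 26, 28, 30, 33, 35, 37]
Total comparisons: 9

The merged array is [3, 8, 10, 13, 25, 26, 28, 30, 33, 35, 37], requiring 9 comparisons. The merge step runs in O(n) time where n is the total number of elements.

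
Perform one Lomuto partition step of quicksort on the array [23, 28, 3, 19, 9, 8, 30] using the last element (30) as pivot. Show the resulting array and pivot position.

Lomuto partition with pivot = 30:

Initial array: [23, 28, 3, 19, 9, 8, 30]

arr[0]=23 <= 30: swap with position 0, array becomes [23, 28, 3, 19, 9, 8, 30]
arr[1]=28 <= 30: swap with position 1, array becomes [23, 28, 3, 19, 9, 8, 30]
arr[2]=3 <= 30: swap with position 2, array becomes [23, 28, 3, 19, 9, 8, 30]
arr[3]=19 <= 30: swap with position 3, array becomes [23, 28, 3, 19, 9, 8, 30]
arr[4]=9 <= 30: swap with position 4, array becomes [23, 28, 3, 19, 9, 8, 30]
arr[5]=8 <= 30: swap with position 5, array becomes [23, 28, 3, 19, 9, 8, 30]

Place pivot at position 6: [23, 28, 3, 19, 9, 8, 30]
Pivot position: 6

After partitioning with pivot 30, the array becomes [23, 28, 3, 19, 9, 8, 30]. The pivot is placed at index 6. All elements to the left of the pivot are <= 30, and all elements to the right are > 30.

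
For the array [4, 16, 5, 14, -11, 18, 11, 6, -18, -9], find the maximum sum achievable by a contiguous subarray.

Using Kadane's algorithm on [4, 16, 5, 14, -11, 18, 11, 6, -18, -9]:

Scanning through the array:
Position 1 (value 16): max_ending_here = 20, max_so_far = 20
Position 2 (value 5): max_ending_here = 25, max_so_far = 25
Position 3 (value 14): max_ending_here = 39, max_so_far = 39
Position 4 (value -11): max_ending_here = 28, max_so_far = 39
Position 5 (value 18): max_ending_here = 46, max_so_far = 46
Position 6 (value 11): max_ending_here = 57, max_so_far = 57
Position 7 (value 6): max_ending_here = 63, max_so_far = 63
Position 8 (value -18): max_ending_here = 45, max_so_far = 63
Position 9 (value -9): max_ending_here = 36, max_so_far = 63

Maximum subarray: [4, 16, 5, 14, -11, 18, 11, 6]
Maximum sum: 63

The maximum subarray is [4, 16, 5, 14, -11, 18, 11, 6] with sum 63. This subarray runs from index 0 to index 7.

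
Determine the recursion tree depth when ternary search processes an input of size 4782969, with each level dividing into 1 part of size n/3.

For divide and conquer with division factor 3:

Problem sizes at each level:
Level 0: 4782969
Level 1: 1594323
Level 2: 531441
Level 3: 177147
Level 4: 59049
Level 5: 19683
Level 6: 6561
Level 7: 2187
Level 8: 729
Level 9: 243
Level 10: 81
Level 11: 27
Level 12: 9
Level 13: 3
Level 14: 1

The root is level 0 and the size-1 base case is level 14 (the tree spans levels 0 through 14, i.e. 15 levels counting the root), so the depth is the number of divisions: log_3(4782969) = 14

The recursion tree depth is log_3(4782969) = 14. At each level, the problem size is divided by 3, so it takes 14 divisions to reduce to a base case of size 1. The algorithm makes 1 recursive call at each level.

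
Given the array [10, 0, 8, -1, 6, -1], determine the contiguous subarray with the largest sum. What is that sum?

Using Kadane's algorithm on [10, 0, 8, -1, 6, -1]:

Scanning through the array:
Position 1 (value 0): max_ending_here = 10, max_so_far = 10
Position 2 (value 8): max_ending_here = 18, max_so_far = 18
Position 3 (value -1): max_ending_here = 17, max_so_far = 18
Position 4 (value 6): max_ending_here = 23, max_so_far = 23
Position 5 (value -1): max_ending_here = 22, max_so_far = 23

Maximum subarray: [10, 0, 8, -1, 6]
Maximum sum: 23

The maximum subarray is [10, 0, 8, -1, 6] with sum 23. This subarray runs from index 0 to index 4.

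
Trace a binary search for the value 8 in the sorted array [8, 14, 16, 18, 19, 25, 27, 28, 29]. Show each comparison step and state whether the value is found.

Binary search for 8 in [8, 14, 16, 18, 19, 25, 27, 28, 29]:

lo=0, hi=8, mid=4, arr[mid]=19 -> 19 > 8, search left half
lo=0, hi=3, mid=1, arr[mid]=14 -> 14 > 8, search left half
lo=0, hi=0, mid=0, arr[mid]=8 -> Found target at index 0!

Binary search finds 8 at index 0 after 3 comparisons. The search repeatedly halves the search space by comparing with the middle element.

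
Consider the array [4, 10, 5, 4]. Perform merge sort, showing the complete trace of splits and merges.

Merge sort trace:

Split: [4, 10, 5, 4] -> [4, 10] and [5, 4]
  Split: [4, 10] -> [4] and [10]
  Merge: [4] + [10] -> [4, 10]
  Split: [5, 4] -> [5] and [4]
  Merge: [5] + [4] -> [4, 5]
Merge: [4, 10] + [4, 5] -> [4, 4, 5, 10]

Final sorted array: [4, 4, 5, 10]

The merge sort proceeds by recursively splitting the array and merging sorted halves.
After all merges, the sorted array is [4, 4, 5, 10].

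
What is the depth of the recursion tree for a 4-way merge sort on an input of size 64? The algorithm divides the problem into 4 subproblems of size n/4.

For divide and conquer with division factor 4:

Problem sizes at each level:
Level 0: 64
Level 1: 16
Level 2: 4
Level 3: 1

The root is level 0 and the size-1 base case is level 3 (the tree spans levels 0 through 3, i.e. 4 levels counting the root), so the depth is the number of divisions: log_4(64) = 3

The recursion tree depth is log_4(64) = 3. At each level, the problem size is divided by 4, so it takes 3 divisions to reduce to a base case of size 1. The algorithm makes 4 recursive calls at each level.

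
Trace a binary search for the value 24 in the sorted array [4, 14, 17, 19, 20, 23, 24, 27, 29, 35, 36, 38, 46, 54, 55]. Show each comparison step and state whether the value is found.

Binary search for 24 in [4, 14, 17, 19, 20, 23, 24, 27, 29, 35, 36, 38, 46, 54, 55]:

lo=0, hi=14, mid=7, arr[mid]=27 -> 27 > 24, search left half
lo=0, hi=6, mid=3, arr[mid]=19 -> 19 < 24, search right half
lo=4, hi=6, mid=5, arr[mid]=23 -> 23 < 24, search right half
lo=6, hi=6, mid=6, arr[mid]=24 -> Found target at index 6!

Binary search finds 24 at index 6 after 4 comparisons. The search repeatedly halves the search space by comparing with the middle element.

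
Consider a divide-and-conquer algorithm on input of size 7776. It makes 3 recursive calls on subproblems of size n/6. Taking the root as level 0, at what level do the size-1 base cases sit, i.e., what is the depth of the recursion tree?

For divide and conquer with division factor 6:

Problem sizes at each level:
Level 0: 7776
Level 1: 1296
Level 2: 216
Level 3: 36
Level 4: 6
Level 5: 1

The root is level 0 and the size-1 base case is level 5 (the tree spans levels 0 through 5, i.e. 6 levels counting the root), so the depth is the number of divisions: log_6(7776) = 5

The recursion tree depth is log_6(7776) = 5. At each level, the problem size is divided by 6, so it takes 5 divisions to reduce to a base case of size 1. The algorithm makes 3 recursive calls at each level.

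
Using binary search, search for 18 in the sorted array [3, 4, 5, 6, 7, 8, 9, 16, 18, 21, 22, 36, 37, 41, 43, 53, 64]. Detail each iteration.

Binary search for 18 in [3, 4, 5, 6, 7, 8, 9, 16, 18, 21, 22, 36, 37, 41, 43, 53, 64]:

lo=0, hi=16, mid=8, arr[mid]=18 -> Found target at index 8!

Binary search finds 18 at index 8 after 1 comparisons. The search repeatedly halves the search space by comparing with the middle element.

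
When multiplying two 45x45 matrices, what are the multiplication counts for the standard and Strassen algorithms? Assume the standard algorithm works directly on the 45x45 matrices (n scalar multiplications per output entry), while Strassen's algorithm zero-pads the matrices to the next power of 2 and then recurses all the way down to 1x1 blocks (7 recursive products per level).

Matrix multiplication for 45x45 matrices:

Strassen's algorithm requires power-of-2 dimensions. Pad 45x45 to 64x64 (next power of 2).

Standard algorithm: 45^3 = 91125 multiplications
Strassen's algorithm: 7^(log2(64)) = 7^6 = 117649 multiplications
Difference: 91125 - 117649 = -26524 (Strassen uses MORE here due to padding overhead — for small or just-over-power-of-2 n, padding can outweigh the per-level savings)

Standard: 91125 multiplications (45^3). Strassen: 117649 multiplications (7^6, after padding to 64x64). Strassen reduces 8 recursive multiplications to 7 at each level.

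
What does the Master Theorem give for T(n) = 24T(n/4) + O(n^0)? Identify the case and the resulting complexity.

Master Theorem for T(n) = 24T(n/4) + O(n^0):

a = 24, b = 4, c = 0
log_b(a) = log_4(24) = 2.2925

Case 1: c = 0 < log_4(24) = 2.2925
T(n) = O(n^(log_4 24))

For T(n) = 24T(n/4) + O(n^0): log_4(24) = 2.2925. This is Case 1 of the Master Theorem (c < log_b(a), work dominated by leaves), giving O(n^(log_4 24)).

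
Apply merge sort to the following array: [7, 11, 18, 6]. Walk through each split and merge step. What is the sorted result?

Merge sort trace:

Split: [7, 11, 18, 6] -> [7, 11] and [18, 6]
  Split: [7, 11] -> [7] and [11]
  Merge: [7] + [11] -> [7, 11]
  Split: [18, 6] -> [18] and [6]
  Merge: [18] + [6] -> [6, 18]
Merge: [7, 11] + [6, 18] -> [6, 7, 11, 18]

Final sorted array: [6, 7, 11, 18]

The merge sort proceeds by recursively splitting the array and merging sorted halves.
After all merges, the sorted array is [6, 7, 11, 18].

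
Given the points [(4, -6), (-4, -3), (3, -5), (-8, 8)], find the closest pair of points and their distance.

Computing all pairwise distances among 4 points:

d((4, -6), (-4, -3)) = 8.544
d((4, -6), (3, -5)) = 1.4142 <-- minimum
d((4, -6), (-8, 8)) = 18.4391
d((-4, -3), (3, -5)) = 7.2801
d((-4, -3), (-8, 8)) = 11.7047
d((3, -5), (-8, 8)) = 17.0294

Closest pair: (4, -6) and (3, -5) with distance 1.4142

The closest pair is (4, -6) and (3, -5) with Euclidean distance 1.4142. For 4 points, brute-force pairwise comparison is shown above. For large n, the divide-and-conquer algorithm (sort by x, recurse on halves, check the dividing strip) achieves O(n log n).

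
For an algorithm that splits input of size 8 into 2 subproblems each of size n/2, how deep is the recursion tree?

For divide and conquer with division factor 2:

Problem sizes at each level:
Level 0: 8
Level 1: 4
Level 2: 2
Level 3: 1

The root is level 0 and the size-1 base case is level 3 (the tree spans levels 0 through 3, i.e. 4 levels counting the root), so the depth is the number of divisions: log_2(8) = 3

The recursion tree depth is log_2(8) = 3. At each level, the problem size is divided by 2, so it takes 3 divisions to reduce to a base case of size 1. The algorithm makes 2 recursive calls at each level.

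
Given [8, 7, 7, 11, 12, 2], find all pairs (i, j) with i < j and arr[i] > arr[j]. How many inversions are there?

Finding inversions in [8, 7, 7, 11, 12, 2]:

(0, 1): arr[0]=8 > arr[1]=7
(0, 2): arr[0]=8 > arr[2]=7
(0, 5): arr[0]=8 > arr[5]=2
(1, 5): arr[1]=7 > arr[5]=2
(2, 5): arr[2]=7 > arr[5]=2
(3, 5): arr[3]=11 > arr[5]=2
(4, 5): arr[4]=12 > arr[5]=2

Total inversions: 7

The array has 7 inversion(s): (0,1), (0,2), (0,5), (1,5), (2,5), (3,5), (4,5). Each pair (i,j) satisfies i < j and arr[i] > arr[j].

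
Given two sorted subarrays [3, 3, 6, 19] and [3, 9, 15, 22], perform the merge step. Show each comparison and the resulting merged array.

Merging process:

Compare 3 vs 3: take 3 from left. Merged: [3]
Compare 3 vs 3: take 3 from left. Merged: [3, 3]
Compare 6 vs 3: take 3 from right. Merged: [3, 3, 3]
Compare 6 vs 9: take 6 from left. Merged: [3, 3, 3, 6]
Compare 19 vs 9: take 9 from right. Merged: [3, 3, 3, 6, 9]
Compare 19 vs 15: take 15 from right. Merged: [3, 3, 3, 6, 9, 15]
Compare 19 vs 22: take 19 from left. Merged: [3, 3, 3, 6, 9, 15, 19]
Append remaining from right: [22]. Merged: [3, 3, 3, 6, 9, 15, 19, 22]

Final merged array: [3, 3, 3, 6, 9, 15, 19, 22]
Total comparisons: 7

The merged array is [3, 3, 3, 6, 9, 15, 19, 22], requiring 7 comparisons. The merge step runs in O(n) time where n is the total number of elements.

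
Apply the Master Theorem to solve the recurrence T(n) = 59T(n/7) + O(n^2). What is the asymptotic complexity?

Master Theorem for T(n) = 59T(n/7) + O(n^2):

a = 59, b = 7, c = 2
log_b(a) = log_7(59) = 2.0954

Case 1: c = 2 < log_7(59) = 2.0954
T(n) = O(n^(log_7 59))

For T(n) = 59T(n/7) + O(n^2): log_7(59) = 2.0954. This is Case 1 of the Master Theorem (c < log_b(a), work dominated by leaves), giving O(n^(log_7 59)).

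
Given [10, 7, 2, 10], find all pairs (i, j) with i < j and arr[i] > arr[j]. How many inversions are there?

Finding inversions in [10, 7, 2, 10]:

(0, 1): arr[0]=10 > arr[1]=7
(0, 2): arr[0]=10 > arr[2]=2
(1, 2): arr[1]=7 > arr[2]=2

Total inversions: 3

The array has 3 inversion(s): (0,1), (0,2), (1,2). Each pair (i,j) satisfies i < j and arr[i] > arr[j].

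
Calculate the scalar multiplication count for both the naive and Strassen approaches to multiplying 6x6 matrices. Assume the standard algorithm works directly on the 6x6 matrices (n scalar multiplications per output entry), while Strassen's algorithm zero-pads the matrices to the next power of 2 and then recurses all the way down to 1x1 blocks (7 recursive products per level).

Matrix multiplication for 6x6 matrices:

Strassen's algorithm requires power-of-2 dimensions. Pad 6x6 to 8x8 (next power of 2).

Standard algorithm: 6^3 = 216 multiplications
Strassen's algorithm: 7^(log2(8)) = 7^3 = 343 multiplications
Difference: 216 - 343 = -127 (Strassen uses MORE here due to padding overhead — for small or just-over-power-of-2 n, padding can outweigh the per-level savings)

Standard: 216 multiplications (6^3). Strassen: 343 multiplications (7^3, after padding to 8x8). Strassen reduces 8 recursive multiplications to 7 at each level.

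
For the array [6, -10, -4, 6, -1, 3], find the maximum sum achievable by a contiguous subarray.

Using Kadane's algorithm on [6, -10, -4, 6, -1, 3]:

Scanning through the array:
Position 1 (value -10): max_ending_here = -4, max_so_far = 6
Position 2 (value -4): max_ending_here = -4, max_so_far = 6
Position 3 (value 6): max_ending_here = 6, max_so_far = 6
Position 4 (value -1): max_ending_here = 5, max_so_far = 6
Position 5 (value 3): max_ending_here = 8, max_so_far = 8

Maximum subarray: [6, -1, 3]
Maximum sum: 8

The maximum subarray is [6, -1, 3] with sum 8. This subarray runs from index 3 to index 5.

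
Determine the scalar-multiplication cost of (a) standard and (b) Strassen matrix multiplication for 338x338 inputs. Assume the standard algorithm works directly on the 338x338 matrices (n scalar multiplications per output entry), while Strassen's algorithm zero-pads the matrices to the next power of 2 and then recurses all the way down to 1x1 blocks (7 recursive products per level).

Matrix multiplication for 338x338 matrices:

Strassen's algorithm requires power-of-2 dimensions. Pad 338x338 to 512x512 (next power of 2).

Standard algorithm: 338^3 = 38614472 multiplications
Strassen's algorithm: 7^(log2(512)) = 7^9 = 40353607 multiplications
Difference: 38614472 - 40353607 = -1739135 (Strassen uses MORE here due to padding overhead — for small or just-over-power-of-2 n, padding can outweigh the per-level savings)

Standard: 38614472 multiplications (338^3). Strassen: 40353607 multiplications (7^9, after padding to 512x512). Strassen reduces 8 recursive multiplications to 7 at each level.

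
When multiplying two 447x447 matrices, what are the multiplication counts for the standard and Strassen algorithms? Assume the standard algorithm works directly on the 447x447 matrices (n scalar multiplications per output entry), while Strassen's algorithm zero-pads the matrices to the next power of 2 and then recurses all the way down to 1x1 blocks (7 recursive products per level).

Matrix multiplication for 447x447 matrices:

Strassen's algorithm requires power-of-2 dimensions. Pad 447x447 to 512x512 (next power of 2).

Standard algorithm: 447^3 = 89314623 multiplications
Strassen's algorithm: 7^(log2(512)) = 7^9 = 40353607 multiplications
Savings: 89314623 - 40353607 = 48961016 multiplications

Standard: 89314623 multiplications (447^3). Strassen: 40353607 multiplications (7^9, after padding to 512x512). Strassen reduces 8 recursive multiplications to 7 at each level.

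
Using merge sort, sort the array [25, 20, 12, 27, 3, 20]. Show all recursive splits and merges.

Merge sort trace:

Split: [25, 20, 12, 27, 3, 20] -> [25, 20, 12] and [27, 3, 20]
  Split: [25, 20, 12] -> [25] and [20, 12]
    Split: [20, 12] -> [20] and [12]
    Merge: [20] + [12] -> [12, 20]
  Merge: [25] + [12, 20] -> [12, 20, 25]
  Split: [27, 3, 20] -> [27] and [3, 20]
    Split: [3, 20] -> [3] and [20]
    Merge: [3] + [20] -> [3, 20]
  Merge: [27] + [3, 20] -> [3, 20, 27]
Merge: [12, 20, 25] + [3, 20, 27] -> [3, 12, 20, 20, 25, 27]

Final sorted array: [3, 12, 20, 20, 25, 27]

The merge sort proceeds by recursively splitting the array and merging sorted halves.
After all merges, the sorted array is [3, 12, 20, 20, 25, 27].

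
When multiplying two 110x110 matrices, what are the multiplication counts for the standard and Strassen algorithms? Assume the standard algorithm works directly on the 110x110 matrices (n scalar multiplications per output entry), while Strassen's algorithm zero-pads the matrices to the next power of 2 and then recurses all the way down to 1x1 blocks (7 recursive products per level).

Matrix multiplication for 110x110 matrices:

Strassen's algorithm requires power-of-2 dimensions. Pad 110x110 to 128x128 (next power of 2).

Standard algorithm: 110^3 = 1331000 multiplications
Strassen's algorithm: 7^(log2(128)) = 7^7 = 823543 multiplications
Savings: 1331000 - 823543 = 507457 multiplications

Standard: 1331000 multiplications (110^3). Strassen: 823543 multiplications (7^7, after padding to 128x128). Strassen reduces 8 recursive multiplications to 7 at each level.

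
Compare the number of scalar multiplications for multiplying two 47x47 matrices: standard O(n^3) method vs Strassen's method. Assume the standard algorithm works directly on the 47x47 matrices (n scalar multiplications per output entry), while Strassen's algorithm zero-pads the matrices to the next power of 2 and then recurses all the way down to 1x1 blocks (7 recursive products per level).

Matrix multiplication for 47x47 matrices:

Strassen's algorithm requires power-of-2 dimensions. Pad 47x47 to 64x64 (next power of 2).

Standard algorithm: 47^3 = 103823 multiplications
Strassen's algorithm: 7^(log2(64)) = 7^6 = 117649 multiplications
Difference: 103823 - 117649 = -13826 (Strassen uses MORE here due to padding overhead — for small or just-over-power-of-2 n, padding can outweigh the per-level savings)

Standard: 103823 multiplications (47^3). Strassen: 117649 multiplications (7^6, after padding to 64x64). Strassen reduces 8 recursive multiplications to 7 at each level.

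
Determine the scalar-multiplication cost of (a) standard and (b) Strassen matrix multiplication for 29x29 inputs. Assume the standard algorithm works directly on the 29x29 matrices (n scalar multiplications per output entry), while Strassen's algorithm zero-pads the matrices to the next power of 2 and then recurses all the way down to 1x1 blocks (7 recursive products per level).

Matrix multiplication for 29x29 matrices:

Strassen's algorithm requires power-of-2 dimensions. Pad 29x29 to 32x32 (next power of 2).

Standard algorithm: 29^3 = 24389 multiplications
Strassen's algorithm: 7^(log2(32)) = 7^5 = 16807 multiplications
Savings: 24389 - 16807 = 7582 multiplications

Standard: 24389 multiplications (29^3). Strassen: 16807 multiplications (7^5, after padding to 32x32). Strassen reduces 8 recursive multiplications to 7 at each level.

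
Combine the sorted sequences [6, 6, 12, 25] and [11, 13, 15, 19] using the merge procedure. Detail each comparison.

Merging process:

Compare 6 vs 11: take 6 from left. Merged: [6]
Compare 6 vs 11: take 6 from left. Merged: [6, 6]
Compare 12 vs 11: take 11 from right. Merged: [6, 6, 11]
Compare 12 vs 13: take 12 from left. Merged: [6, 6, 11, 12]
Compare 25 vs 13: take 13 from right. Merged: [6, 6, 11, 12, 13]
Compare 25 vs 15: take 15 from right. Merged: [6, 6, 11, 12, 13, 15]
Compare 25 vs 19: take 19 from right. Merged: [6, 6, 11, 12, 13, 15, 19]
Append remaining from left: [25]. Merged: [6, 6, 11, 12, 13, 15, 19, 25]

Final merged array: [6, 6, 11, 12, 13, 15, 19, 25]
Total comparisons: 7

The merged array is [6, 6, 11, 12, 13, 15, 19, 25], requiring 7 comparisons. The merge step runs in O(n) time where n is the total number of elements.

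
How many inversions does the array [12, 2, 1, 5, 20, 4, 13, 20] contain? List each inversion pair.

Finding inversions in [12, 2, 1, 5, 20, 4, 13, 20]:

(0, 1): arr[0]=12 > arr[1]=2
(0, 2): arr[0]=12 > arr[2]=1
(0, 3): arr[0]=12 > arr[3]=5
(0, 5): arr[0]=12 > arr[5]=4
(1, 2): arr[1]=2 > arr[2]=1
(3, 5): arr[3]=5 > arr[5]=4
(4, 5): arr[4]=20 > arr[5]=4
(4, 6): arr[4]=20 > arr[6]=13

Total inversions: 8

The array has 8 inversion(s): (0,1), (0,2), (0,3), (0,5), (1,2), (3,5), (4,5), (4,6). Each pair (i,j) satisfies i < j and arr[i] > arr[j].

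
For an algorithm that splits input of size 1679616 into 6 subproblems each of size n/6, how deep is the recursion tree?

For divide and conquer with division factor 6:

Problem sizes at each level:
Level 0: 1679616
Level 1: 279936
Level 2: 46656
Level 3: 7776
Level 4: 1296
Level 5: 216
Level 6: 36
Level 7: 6
Level 8: 1

The root is level 0 and the size-1 base case is level 8 (the tree spans levels 0 through 8, i.e. 9 levels counting the root), so the depth is the number of divisions: log_6(1679616) = 8

The recursion tree depth is log_6(1679616) = 8. At each level, the problem size is divided by 6, so it takes 8 divisions to reduce to a base case of size 1. The algorithm makes 6 recursive calls at each level.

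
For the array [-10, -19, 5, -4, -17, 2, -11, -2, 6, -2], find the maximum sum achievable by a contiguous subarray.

Using Kadane's algorithm on [-10, -19, 5, -4, -17, 2, -11, -2, 6, -2]:

Scanning through the array:
Position 1 (value -19): max_ending_here = -19, max_so_far = -10
Position 2 (value 5): max_ending_here = 5, max_so_far = 5
Position 3 (value -4): max_ending_here = 1, max_so_far = 5
Position 4 (value -17): max_ending_here = -16, max_so_far = 5
Position 5 (value 2): max_ending_here = 2, max_so_far = 5
Position 6 (value -11): max_ending_here = -9, max_so_far = 5
Position 7 (value -2): max_ending_here = -2, max_so_far = 5
Position 8 (value 6): max_ending_here = 6, max_so_far = 6
Position 9 (value -2): max_ending_here = 4, max_so_far = 6

Maximum subarray: [6]
Maximum sum: 6

The maximum subarray is [6] with sum 6. This subarray runs from index 8 to index 8.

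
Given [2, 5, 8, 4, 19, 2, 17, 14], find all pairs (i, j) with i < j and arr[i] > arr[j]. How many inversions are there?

Finding inversions in [2, 5, 8, 4, 19, 2, 17, 14]:

(1, 3): arr[1]=5 > arr[3]=4
(1, 5): arr[1]=5 > arr[5]=2
(2, 3): arr[2]=8 > arr[3]=4
(2, 5): arr[2]=8 > arr[5]=2
(3, 5): arr[3]=4 > arr[5]=2
(4, 5): arr[4]=19 > arr[5]=2
(4, 6): arr[4]=19 > arr[6]=17
(4, 7): arr[4]=19 > arr[7]=14
(6, 7): arr[6]=17 > arr[7]=14

Total inversions: 9

The array has 9 inversion(s): (1,3), (1,5), (2,3), (2,5), (3,5), (4,5), (4,6), (4,7), (6,7). Each pair (i,j) satisfies i < j and arr[i] > arr[j].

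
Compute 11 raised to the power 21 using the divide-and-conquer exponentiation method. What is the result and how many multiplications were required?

Computing 11^21 by squaring (build up from 11^1; each line after the first costs one multiplication):

11^1 = 11
11^2 = (11^1)^2 = 11^2 = 121
11^4 = (11^2)^2 = 121^2 = 14641
11^5 = 11 * 11^4 = 11 * 14641 = 161051
11^10 = (11^5)^2 = 161051^2 = 25937424601
11^20 = (11^10)^2 = 25937424601^2 = 672749994932560009201
11^21 = 11 * 11^20 = 11 * 672749994932560009201 = 7400249944258160101211

Result: 7400249944258160101211
Multiplications needed: 6 (6 lines after 11^1)

11^21 = 7400249944258160101211. Using exponentiation by squaring, this requires 6 multiplications. The key idea: if the exponent is even, square the half-power; if odd, multiply by the base once.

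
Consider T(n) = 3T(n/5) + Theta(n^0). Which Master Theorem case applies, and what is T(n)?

Master Theorem for T(n) = 3T(n/5) + O(n^0):

a = 3, b = 5, c = 0
log_b(a) = log_5(3) = 0.6826

Case 1: c = 0 < log_5(3) = 0.6826
T(n) = O(n^(log_5 3))

For T(n) = 3T(n/5) + O(n^0): log_5(3) = 0.6826. This is Case 1 of the Master Theorem (c < log_b(a), work dominated by leaves), giving O(n^(log_5 3)).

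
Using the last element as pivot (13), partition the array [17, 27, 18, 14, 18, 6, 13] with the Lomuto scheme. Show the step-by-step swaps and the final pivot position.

Lomuto partition with pivot = 13:

Initial array: [17, 27, 18, 14, 18, 6, 13]

arr[0]=17 > 13: no swap
arr[1]=27 > 13: no swap
arr[2]=18 > 13: no swap
arr[3]=14 > 13: no swap
arr[4]=18 > 13: no swap
arr[5]=6 <= 13: swap with position 0, array becomes [6, 27, 18, 14, 18, 17, 13]

Place pivot at position 1: [6, 13, 18, 14, 18, 17, 27]
Pivot position: 1

After partitioning with pivot 13, the array becomes [6, 13, 18, 14, 18, 17, 27]. The pivot is placed at index 1. All elements to the left of the pivot are <= 13, and all elements to the right are > 13.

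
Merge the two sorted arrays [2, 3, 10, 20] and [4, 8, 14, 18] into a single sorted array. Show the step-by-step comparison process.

Merging process:

Compare 2 vs 4: take 2 from left. Merged: [2]
Compare 3 vs 4: take 3 from left. Merged: [2, 3]
Compare 10 vs 4: take 4 from right. Merged: [2, 3, 4]
Compare 10 vs 8: take 8 from right. Merged: [2, 3, 4, 8]
Compare 10 vs 14: take 10 from left. Merged: [2, 3, 4, 8, 10]
Compare 20 vs 14: take 14 from right. Merged: [2, 3, 4, 8, 10, 14]
Compare 20 vs 18: take 18 from right. Merged: [2, 3, 4, 8, 10, 14, 18]
Append remaining from left: [20]. Merged: [2, 3, 4, 8, 10, 14, 18, 20]

Final merged array: [2, 3, 4, 8, 10, 14, 18, 20]
Total comparisons: 7

The merged array is [2, 3, 4, 8, 10, 14, 18, 20], requiring 7 comparisons. The merge step runs in O(n) time where n is the total number of elements.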